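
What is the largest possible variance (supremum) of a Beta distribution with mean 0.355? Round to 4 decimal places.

0.2290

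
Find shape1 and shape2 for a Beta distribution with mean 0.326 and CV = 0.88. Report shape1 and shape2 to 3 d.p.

shape1 = 0.544, shape2 = 1.125

σ = CV·μ = 0.88×0.326 = 0.28688, so σ² = 0.082300.
s+1 = μ(1−μ)/σ² = 0.219724/0.082300 = 2.6698, so s = shape1+shape2 = 1.6698.
shape1 = μs = 0.544, shape2 = (1−μ)s = 1.125.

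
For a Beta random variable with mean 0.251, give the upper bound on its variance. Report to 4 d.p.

0.1880

For fixed mean μ the Beta variance is μ(1−μ)/(α+β+1), increasing as α+β decreases.
Its least upper bound (not attained) is μ(1−μ) = 0.251·0.749 = 0.1880.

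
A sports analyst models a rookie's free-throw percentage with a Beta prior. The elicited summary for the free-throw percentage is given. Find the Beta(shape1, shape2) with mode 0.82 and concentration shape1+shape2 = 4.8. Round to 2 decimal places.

For shape1,shape2>1 the mode is (shape1−1)/(shape1+shape2−2), so shape1 = mode·(κ−2)+1 = 0.82×2.8+1 = 3.30.
And shape2 = (1−mode)·(κ−2)+1 = 0.18×2.8+1 = 1.50.

shape1 = 3.30, shape2 = 1.50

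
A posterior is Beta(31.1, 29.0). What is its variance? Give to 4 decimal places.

μ = 31.1/60.1 = 0.517471; Var = μ(1−μ)/(α+β+1) = 0.2496948/61.1 = 0.0041.

0.0041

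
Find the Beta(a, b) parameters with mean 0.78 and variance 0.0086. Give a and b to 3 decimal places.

Write ν = a+b; then a = μν and Var = μ(1−μ)/(ν+1).
ν = μ(1−μ)/Var − 1 = 0.1716/0.0086 − 1 = 18.9535.
a = 0.78·18.9535 = 14.784, b = 0.22·18.9535 = 4.170.

a = 14.784, b = 4.170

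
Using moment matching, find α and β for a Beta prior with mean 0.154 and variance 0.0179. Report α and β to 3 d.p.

α = 0.967, β = 5.312

Let s = α+β. The Beta variance is μ(1−μ)/(s+1).
So s+1 = μ(1−μ)/σ² = (0.154×0.846)/0.0179 = 0.130284/0.0179 = 7.2784, giving s = 6.2784.
Then α = μs = 0.154×6.2784 = 0.967 and β = (1−μ)s = 0.846×6.2784 = 5.312.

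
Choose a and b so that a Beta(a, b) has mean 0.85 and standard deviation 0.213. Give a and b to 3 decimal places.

σ² = 0.213² = 0.045369.
With s = a+b, Var = μ(1−μ)/(s+1), so s+1 = (0.85×0.15)/0.045369 = 2.8103 and s = 1.8103.
a = μs = 1.539, b = (1−μ)s = 0.272.

a = 1.539, b = 0.272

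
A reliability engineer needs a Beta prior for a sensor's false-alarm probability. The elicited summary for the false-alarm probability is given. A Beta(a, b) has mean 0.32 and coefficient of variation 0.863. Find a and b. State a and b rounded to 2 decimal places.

a = 0.59, b = 1.26

σ = CV·μ = 0.863×0.32 = 0.27616, so σ² = 0.076264.
s+1 = μ(1−μ)/σ² = 0.2176/0.076264 = 2.8532, so s = a+b = 1.8532.
a = μs = 0.59, b = (1−μ)s = 1.26.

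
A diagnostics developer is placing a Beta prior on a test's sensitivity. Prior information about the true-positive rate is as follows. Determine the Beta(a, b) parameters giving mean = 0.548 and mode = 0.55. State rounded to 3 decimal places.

a = 27.400, b = 22.600

With s = a+b: μ = a/s and mode = (a−1)/(s−2). Eliminating a = μs,
μs − 1 = m(s−2) ⇒ s(μ−m) = 1−2m ⇒ s = -0.10/-0.002 = 50.0000.
So a = μs = 27.400, b = (1−μ)s = 22.600.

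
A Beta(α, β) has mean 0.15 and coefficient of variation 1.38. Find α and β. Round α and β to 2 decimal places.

Var = (CV·μ)² = (1.38×0.15)² = 0.042849.
α+β = μ(1−μ)/Var − 1 = 0.1275/0.042849 − 1 = 1.9756.
Thus α = 0.15·1.9756 = 0.30 and β = 0.85·1.9756 = 1.68.

α = 0.30, β = 1.68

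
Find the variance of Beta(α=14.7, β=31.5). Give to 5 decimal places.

Var = αβ/[(α+β)²(α+β+1)] = (14.7×31.5)/(46.2²×47.2) = 463.05/100745.568 = 0.00460.

0.00460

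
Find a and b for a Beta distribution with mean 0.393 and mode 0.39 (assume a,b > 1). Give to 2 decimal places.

a = 28.82, b = 44.51

With s = a+b: μ = a/s and mode = (a−1)/(s−2). Eliminating a = μs,
μs − 1 = m(s−2) ⇒ s(μ−m) = 1−2m ⇒ s = 0.22/0.003 = 73.3333.
So a = μs = 28.82, b = (1−μ)s = 44.51.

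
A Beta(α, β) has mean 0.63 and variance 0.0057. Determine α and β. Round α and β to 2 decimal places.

α = 25.13, β = 14.76

Write ν = α+β; then α = μν and Var = μ(1−μ)/(ν+1).
ν = μ(1−μ)/Var − 1 = 0.2331/0.0057 − 1 = 39.8947.
α = 0.63·39.8947 = 25.13, β = 0.37·39.8947 = 14.76.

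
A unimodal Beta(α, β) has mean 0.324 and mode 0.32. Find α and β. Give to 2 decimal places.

α = 29.16, β = 60.84

Let s = α+β. Mean gives α = μs = 0.324s; mode gives (α−1)/(s−2) = 0.32.
Substituting: 0.324s − 1 = 0.32(s−2) = 0.32s − 0.64, so 0.004s = 0.36 and s = 90.0000.
Then α = 0.324×90.0000 = 29.16 and β = s−α = 60.84.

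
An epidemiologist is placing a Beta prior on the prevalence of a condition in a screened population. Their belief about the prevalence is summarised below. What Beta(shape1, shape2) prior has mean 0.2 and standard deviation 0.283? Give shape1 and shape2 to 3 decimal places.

shape1 = 0.200, shape2 = 0.798

Variance = 0.283² = 0.080089. The moment-matching identity shape1+shape2 = μ(1−μ)/Var − 1 gives
shape1+shape2 = 0.16/0.080089 − 1 = 0.9978, so shape1 = μ·0.9978 = 0.200 and shape2 = (1−μ)·0.9978 = 0.798.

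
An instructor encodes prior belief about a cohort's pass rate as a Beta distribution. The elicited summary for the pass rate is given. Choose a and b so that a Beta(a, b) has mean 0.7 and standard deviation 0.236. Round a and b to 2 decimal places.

Variance = 0.236² = 0.055696. The moment-matching identity a+b = μ(1−μ)/Var − 1 gives
a+b = 0.21/0.055696 − 1 = 2.7705, so a = μ·2.7705 = 1.94 and b = (1−μ)·2.7705 = 0.83.

a = 1.94, b = 0.83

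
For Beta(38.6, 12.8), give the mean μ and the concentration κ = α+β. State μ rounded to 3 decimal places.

μ = 0.751, κ = 51.4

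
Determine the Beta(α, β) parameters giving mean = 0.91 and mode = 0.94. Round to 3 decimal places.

α = 26.693, β = 2.640

With s = α+β: μ = α/s and mode = (α−1)/(s−2). Eliminating α = μs,
μs − 1 = m(s−2) ⇒ s(μ−m) = 1−2m ⇒ s = -0.88/-0.03 = 29.3333.
So α = μs = 26.693, β = (1−μ)s = 2.640.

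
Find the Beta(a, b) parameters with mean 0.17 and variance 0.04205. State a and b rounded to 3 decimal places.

Let s = a+b. The Beta variance is μ(1−μ)/(s+1).
So s+1 = μ(1−μ)/σ² = (0.17×0.83)/0.04205 = 0.1411/0.04205 = 3.3555, giving s = 2.3555.
Then a = μs = 0.17×2.3555 = 0.400 and b = (1−μ)s = 0.83×2.3555 = 1.955.

a = 0.400, b = 1.955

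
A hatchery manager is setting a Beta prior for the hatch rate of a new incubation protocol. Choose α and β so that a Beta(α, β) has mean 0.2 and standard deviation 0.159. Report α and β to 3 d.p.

α = 1.066, β = 4.263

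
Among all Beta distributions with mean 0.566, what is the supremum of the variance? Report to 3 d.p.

0.246

For fixed mean μ the Beta variance is μ(1−μ)/(α+β+1), increasing as α+β decreases.
Its least upper bound (not attained) is μ(1−μ) = 0.566·0.434 = 0.246.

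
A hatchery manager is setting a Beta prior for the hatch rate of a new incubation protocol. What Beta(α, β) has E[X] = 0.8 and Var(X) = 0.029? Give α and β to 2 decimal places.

Write ν = α+β; then α = μν and Var = μ(1−μ)/(ν+1).
ν = μ(1−μ)/Var − 1 = 0.16/0.029 − 1 = 4.5172.
α = 0.8·4.5172 = 3.61, β = 0.2·4.5172 = 0.90.

α = 3.61, β = 0.90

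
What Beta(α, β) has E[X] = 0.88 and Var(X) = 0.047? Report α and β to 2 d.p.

α = 1.10, β = 0.15

By moment matching, α+β = μ(1−μ)/σ² − 1 = (0.88·0.12)/0.047 − 1 = 2.2468 − 1 = 1.2468.
Since α/(α+β) = μ, α = 0.88·1.2468 = 1.10 and β = 0.12·1.2468 = 0.15.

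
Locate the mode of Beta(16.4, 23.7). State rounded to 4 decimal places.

The density x^(α−1)(1−x)^(β−1) is maximised at (α−1)/(α+β−2) = 15.4/38.1 = 0.4042.

0.4042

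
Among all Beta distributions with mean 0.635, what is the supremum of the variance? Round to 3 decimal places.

0.232

Var = μ(1−μ)/(α+β+1), which approaches μ(1−μ) as α+β → 0.
So the supremum is μ(1−μ) = 0.635×0.365 = 0.232.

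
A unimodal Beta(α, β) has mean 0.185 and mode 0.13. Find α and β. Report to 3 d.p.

With s = α+β: μ = α/s and mode = (α−1)/(s−2). Eliminating α = μs,
μs − 1 = m(s−2) ⇒ s(μ−m) = 1−2m ⇒ s = 0.74/0.055 = 13.4545.
So α = μs = 2.489, β = (1−μ)s = 10.965.

α = 2.489, β = 10.965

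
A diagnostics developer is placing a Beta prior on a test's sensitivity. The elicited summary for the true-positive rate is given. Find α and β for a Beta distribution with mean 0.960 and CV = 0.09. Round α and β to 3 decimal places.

σ = CV·μ = 0.09×0.960 = 0.08640, so σ² = 0.007465.
s+1 = μ(1−μ)/σ² = 0.038400/0.007465 = 5.1440, so s = α+β = 4.1440.
α = μs = 3.978, β = (1−μ)s = 0.166.

α = 3.978, β = 0.166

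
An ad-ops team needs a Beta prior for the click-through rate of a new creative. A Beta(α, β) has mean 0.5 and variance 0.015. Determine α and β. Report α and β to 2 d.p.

α = 7.83, β = 7.83

Let s = α+β. The Beta variance is μ(1−μ)/(s+1).
So s+1 = μ(1−μ)/σ² = (0.5×0.5)/0.015 = 0.25/0.015 = 16.6667, giving s = 15.6667.
Then α = μs = 0.5×15.6667 = 7.83 and β = (1−μ)s = 0.5×15.6667 = 7.83.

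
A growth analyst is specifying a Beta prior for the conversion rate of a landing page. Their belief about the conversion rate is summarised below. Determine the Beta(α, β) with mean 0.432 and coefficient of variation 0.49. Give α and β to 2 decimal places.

α = 1.93, β = 2.54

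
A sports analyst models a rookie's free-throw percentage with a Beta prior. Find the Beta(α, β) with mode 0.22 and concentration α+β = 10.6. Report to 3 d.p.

α = 2.892, β = 7.708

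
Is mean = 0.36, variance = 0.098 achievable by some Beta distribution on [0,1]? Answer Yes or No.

Yes

A Beta with mean μ has variance μ(1−μ)/(α+β+1) < μ(1−μ).
Here μ(1−μ) = 0.36×0.64 = 0.2304, and 0.098 < 0.2304.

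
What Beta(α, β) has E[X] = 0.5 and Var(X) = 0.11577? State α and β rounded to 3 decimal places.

α = 0.580, β = 0.580

Let s = α+β. The Beta variance is μ(1−μ)/(s+1).
So s+1 = μ(1−μ)/σ² = (0.5×0.5)/0.11577 = 0.25/0.11577 = 2.1595, giving s = 1.1595.
Then α = μs = 0.5×1.1595 = 0.580 and β = (1−μ)s = 0.5×1.1595 = 0.580.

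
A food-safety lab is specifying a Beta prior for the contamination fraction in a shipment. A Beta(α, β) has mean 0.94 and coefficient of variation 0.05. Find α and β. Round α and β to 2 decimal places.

σ = CV·μ = 0.05×0.94 = 0.04700, so σ² = 0.002209.
s+1 = μ(1−μ)/σ² = 0.0564/0.002209 = 25.5319, so s = α+β = 24.5319.
α = μs = 23.06, β = (1−μ)s = 1.47.

α = 23.06, β = 1.47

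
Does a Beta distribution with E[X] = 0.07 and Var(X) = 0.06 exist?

The Beta variance bound is σ² < μ(1−μ).
Here μ(1−μ) = 0.07×0.93 = 0.0651, and 0.06 < 0.0651.

Yes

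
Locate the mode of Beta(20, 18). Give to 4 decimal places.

0.5278

The density x^(α−1)(1−x)^(β−1) is maximised at (α−1)/(α+β−2) = 19/36 = 0.5278.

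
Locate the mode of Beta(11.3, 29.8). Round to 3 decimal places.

With α,β > 1, mode = (α−1)/(α+β−2) = 10.3/39.1 = 0.263.

0.263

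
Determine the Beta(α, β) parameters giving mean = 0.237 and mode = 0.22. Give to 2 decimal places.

α = 7.81, β = 25.13

With s = α+β: μ = α/s and mode = (α−1)/(s−2). Eliminating α = μs,
μs − 1 = m(s−2) ⇒ s(μ−m) = 1−2m ⇒ s = 0.56/0.017 = 32.9412.
So α = μs = 7.81, β = (1−μ)s = 25.13.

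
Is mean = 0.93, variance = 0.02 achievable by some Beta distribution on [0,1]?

Yes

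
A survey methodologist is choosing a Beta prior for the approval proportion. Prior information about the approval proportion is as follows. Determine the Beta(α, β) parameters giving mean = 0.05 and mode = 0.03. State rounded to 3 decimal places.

Let s = α+β. Mean gives α = μs = 0.05s; mode gives (α−1)/(s−2) = 0.03.
Substituting: 0.05s − 1 = 0.03(s−2) = 0.03s − 0.06, so 0.02s = 0.94 and s = 47.0000.
Then α = 0.05×47.0000 = 2.350 and β = s−α = 44.650.

α = 2.350, β = 44.650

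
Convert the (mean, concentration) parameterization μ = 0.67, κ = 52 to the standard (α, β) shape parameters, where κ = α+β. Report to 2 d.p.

α = μκ = 0.67×52 = 34.84 and β = (1−μ)κ = 0.33×52 = 17.16.

α = 34.84, β = 17.16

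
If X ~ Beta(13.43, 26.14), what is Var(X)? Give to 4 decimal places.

0.0055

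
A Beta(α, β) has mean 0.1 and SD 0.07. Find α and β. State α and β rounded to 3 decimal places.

α = 1.737, β = 15.631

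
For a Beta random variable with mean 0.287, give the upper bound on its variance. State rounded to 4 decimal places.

0.2046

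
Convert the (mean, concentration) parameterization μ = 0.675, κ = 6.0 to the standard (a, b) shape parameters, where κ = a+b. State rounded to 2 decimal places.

a = 4.05, b = 1.95

Split κ in proportion μ : (1−μ): a = 0.675·6.0 = 4.05, b = 6.0 − 4.05 = 1.95.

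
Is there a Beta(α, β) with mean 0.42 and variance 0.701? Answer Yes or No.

For any Beta, Var(X) < E[X]·(1−E[X]).
Here μ(1−μ) = 0.42×0.58 = 0.2436, and 0.701 ≥ 0.2436.

No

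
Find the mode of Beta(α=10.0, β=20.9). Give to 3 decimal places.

0.311

The density x^(α−1)(1−x)^(β−1) is maximised at (α−1)/(α+β−2) = 9.0/28.9 = 0.311.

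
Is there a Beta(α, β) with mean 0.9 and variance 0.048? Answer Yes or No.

For any Beta, Var(X) < E[X]·(1−E[X]).
Here μ(1−μ) = 0.9×0.1 = 0.09, and 0.048 < 0.09.

Yes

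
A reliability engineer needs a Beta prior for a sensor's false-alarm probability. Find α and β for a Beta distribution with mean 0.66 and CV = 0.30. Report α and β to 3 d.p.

α = 3.118, β = 1.606

σ = CV·μ = 0.30×0.66 = 0.19800, so σ² = 0.039204.
s+1 = μ(1−μ)/σ² = 0.2244/0.039204 = 5.7239, so s = α+β = 4.7239.
α = μs = 3.118, β = (1−μ)s = 1.606.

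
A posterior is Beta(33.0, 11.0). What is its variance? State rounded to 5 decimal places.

0.00417

Var = αβ/[(α+β)²(α+β+1)] = (33.0×11.0)/(44.0²×45.0) = 363.00/87120.000 = 0.00417.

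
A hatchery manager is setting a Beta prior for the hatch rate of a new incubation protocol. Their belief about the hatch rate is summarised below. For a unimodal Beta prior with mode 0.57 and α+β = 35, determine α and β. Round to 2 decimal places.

For α,β>1 the mode is (α−1)/(α+β−2), so α = mode·(κ−2)+1 = 0.57×33+1 = 19.81.
And β = (1−mode)·(κ−2)+1 = 0.43×33+1 = 15.19.

α = 19.81, β = 15.19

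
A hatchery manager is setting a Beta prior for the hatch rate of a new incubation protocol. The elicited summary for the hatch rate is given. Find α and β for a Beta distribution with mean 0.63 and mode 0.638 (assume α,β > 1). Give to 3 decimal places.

Let s = α+β. Mean gives α = μs = 0.63s; mode gives (α−1)/(s−2) = 0.638.
Substituting: 0.63s − 1 = 0.638(s−2) = 0.638s − 1.276, so -0.008s = -0.276 and s = 34.5000.
Then α = 0.63×34.5000 = 21.735 and β = s−α = 12.765.

α = 21.735, β = 12.765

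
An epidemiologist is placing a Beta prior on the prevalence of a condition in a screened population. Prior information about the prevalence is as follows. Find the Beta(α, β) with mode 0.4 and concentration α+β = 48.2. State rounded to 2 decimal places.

α = 19.48, β = 28.72

Mode = (α−1)/(κ−2) with κ = α+β, so α−1 = 0.4·46.2 = 18.48.
α = 19.48; β = κ − α = 28.72.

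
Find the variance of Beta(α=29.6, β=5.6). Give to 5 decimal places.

0.00370

Var = αβ/[(α+β)²(α+β+1)] = (29.6×5.6)/(35.2²×36.2) = 165.76/44853.248 = 0.00370.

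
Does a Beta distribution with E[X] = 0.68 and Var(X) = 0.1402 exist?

Yes

The Beta variance bound is σ² < μ(1−μ).
Here μ(1−μ) = 0.68×0.32 = 0.2176, and 0.1402 < 0.2176.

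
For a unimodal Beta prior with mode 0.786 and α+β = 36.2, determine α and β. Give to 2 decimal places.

α = 27.88, β = 8.32

Since the density peak of Beta(α,β) is at (α−1)/(α+β−2),
α = 1 + 0.786(36.2−2) = 27.88 and β = 36.2 − 27.88 = 8.32.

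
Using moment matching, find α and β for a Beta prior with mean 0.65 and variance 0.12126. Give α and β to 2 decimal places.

By moment matching, α+β = μ(1−μ)/σ² − 1 = (0.65·0.35)/0.12126 − 1 = 1.8761 − 1 = 0.8761.
Since α/(α+β) = μ, α = 0.65·0.8761 = 0.57 and β = 0.35·0.8761 = 0.31.

α = 0.57, β = 0.31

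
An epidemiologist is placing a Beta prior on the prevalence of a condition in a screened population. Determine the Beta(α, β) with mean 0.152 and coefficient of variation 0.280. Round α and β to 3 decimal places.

α = 10.664, β = 59.496

Var = (CV·μ)² = (0.280×0.152)² = 0.001811.
α+β = μ(1−μ)/Var − 1 = 0.128896/0.001811 − 1 = 70.1600.
Thus α = 0.152·70.1600 = 10.664 and β = 0.848·70.1600 = 59.496.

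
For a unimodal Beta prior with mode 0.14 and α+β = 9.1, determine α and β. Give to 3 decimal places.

For α,β>1 the mode is (α−1)/(α+β−2), so α = mode·(κ−2)+1 = 0.14×7.1+1 = 1.994.
And β = (1−mode)·(κ−2)+1 = 0.86×7.1+1 = 7.106.

α = 1.994, β = 7.106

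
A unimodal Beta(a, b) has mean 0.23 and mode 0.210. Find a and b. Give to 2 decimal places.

a = 6.67, b = 22.33

With s = a+b: μ = a/s and mode = (a−1)/(s−2). Eliminating a = μs,
μs − 1 = m(s−2) ⇒ s(μ−m) = 1−2m ⇒ s = 0.580/0.020 = 29.0000.
So a = μs = 6.67, b = (1−μ)s = 22.33.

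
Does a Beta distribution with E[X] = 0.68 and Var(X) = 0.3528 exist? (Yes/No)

No

The Beta variance bound is σ² < μ(1−μ).
Here μ(1−μ) = 0.68×0.32 = 0.2176, and 0.3528 ≥ 0.2176.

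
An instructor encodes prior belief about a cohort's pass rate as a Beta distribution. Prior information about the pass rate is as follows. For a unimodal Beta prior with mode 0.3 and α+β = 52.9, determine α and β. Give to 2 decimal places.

For α,β>1 the mode is (α−1)/(α+β−2), so α = mode·(κ−2)+1 = 0.3×50.9+1 = 16.27.
And β = (1−mode)·(κ−2)+1 = 0.7×50.9+1 = 36.63.

α = 16.27, β = 36.63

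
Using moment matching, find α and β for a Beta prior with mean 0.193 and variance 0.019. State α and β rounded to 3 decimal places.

α = 1.389, β = 5.808

Write ν = α+β; then α = μν and Var = μ(1−μ)/(ν+1).
ν = μ(1−μ)/Var − 1 = 0.155751/0.019 − 1 = 7.1974.
α = 0.193·7.1974 = 1.389, β = 0.807·7.1974 = 5.808.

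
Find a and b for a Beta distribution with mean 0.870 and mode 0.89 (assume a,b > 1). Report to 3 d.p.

a = 33.930, b = 5.070

Let s = a+b. Mean gives a = μs = 0.870s; mode gives (a−1)/(s−2) = 0.89.
Substituting: 0.870s − 1 = 0.89(s−2) = 0.89s − 1.78, so -0.020s = -0.78 and s = 39.0000.
Then a = 0.870×39.0000 = 33.930 and b = s−a = 5.070.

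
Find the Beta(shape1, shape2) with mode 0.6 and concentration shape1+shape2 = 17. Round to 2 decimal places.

Since the density peak of Beta(shape1,shape2) is at (shape1−1)/(shape1+shape2−2),
shape1 = 1 + 0.6(17−2) = 10.00 and shape2 = 17 − 10.00 = 7.00.

shape1 = 10.00, shape2 = 7.00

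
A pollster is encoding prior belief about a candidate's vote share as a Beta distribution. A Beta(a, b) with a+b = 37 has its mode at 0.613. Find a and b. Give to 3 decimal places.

Since the density peak of Beta(a,b) is at (a−1)/(a+b−2),
a = 1 + 0.613(37−2) = 22.455 and b = 37 − 22.455 = 14.545.

a = 22.455, b = 14.545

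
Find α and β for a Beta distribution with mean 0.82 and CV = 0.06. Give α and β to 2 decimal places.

σ = CV·μ = 0.06×0.82 = 0.04920, so σ² = 0.002421.
s+1 = μ(1−μ)/σ² = 0.1476/0.002421 = 60.9756, so s = α+β = 59.9756.
α = μs = 49.18, β = (1−μ)s = 10.80.

α = 49.18, β = 10.80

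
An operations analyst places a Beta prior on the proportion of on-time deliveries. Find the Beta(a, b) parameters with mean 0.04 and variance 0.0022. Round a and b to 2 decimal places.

a = 0.66, b = 15.80

Write ν = a+b; then a = μν and Var = μ(1−μ)/(ν+1).
ν = μ(1−μ)/Var − 1 = 0.0384/0.0022 − 1 = 16.4545.
a = 0.04·16.4545 = 0.66, b = 0.96·16.4545 = 15.80.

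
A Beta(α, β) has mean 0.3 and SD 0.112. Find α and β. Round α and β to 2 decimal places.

σ² = 0.112² = 0.012544.
With s = α+β, Var = μ(1−μ)/(s+1), so s+1 = (0.3×0.7)/0.012544 = 16.7411 and s = 15.7411.
α = μs = 4.72, β = (1−μ)s = 11.02.

α = 4.72, β = 11.02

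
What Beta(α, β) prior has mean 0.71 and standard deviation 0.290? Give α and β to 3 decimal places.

Variance = 0.290² = 0.084100. The moment-matching identity α+β = μ(1−μ)/Var − 1 gives
α+β = 0.2059/0.084100 − 1 = 1.4483, so α = μ·1.4483 = 1.028 and β = (1−μ)·1.4483 = 0.420.

α = 1.028, β = 0.420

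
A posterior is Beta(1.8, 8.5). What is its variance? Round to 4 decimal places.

0.0128

α+β = 10.3 and αβ = 15.30, so Var = αβ/[(α+β)²(α+β+1)] = 15.30/1198.817 = 0.0128.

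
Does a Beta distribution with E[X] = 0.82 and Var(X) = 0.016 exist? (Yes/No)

Yes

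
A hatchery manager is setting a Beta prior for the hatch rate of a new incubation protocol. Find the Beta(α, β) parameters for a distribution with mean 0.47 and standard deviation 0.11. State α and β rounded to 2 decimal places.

First σ² = 0.0121. Setting α = μn, β = (1−μ)n with n = α+β,
μ(1−μ)/(n+1) = 0.0121 ⇒ n+1 = 0.2491/0.0121 = 20.5868 ⇒ n = 19.5868.
Hence α = 0.47×19.5868 = 9.21, β = 0.53×19.5868 = 10.38.

α = 9.21, β = 10.38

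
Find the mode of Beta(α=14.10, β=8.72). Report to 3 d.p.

With α,β > 1, mode = (α−1)/(α+β−2) = 13.10/20.82 = 0.629.

0.629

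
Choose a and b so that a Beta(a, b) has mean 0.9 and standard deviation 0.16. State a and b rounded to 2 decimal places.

a = 2.26, b = 0.25

Variance = 0.16² = 0.0256. The moment-matching identity a+b = μ(1−μ)/Var − 1 gives
a+b = 0.09/0.0256 − 1 = 2.5156, so a = μ·2.5156 = 2.26 and b = (1−μ)·2.5156 = 0.25.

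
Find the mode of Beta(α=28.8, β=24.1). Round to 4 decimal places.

0.5462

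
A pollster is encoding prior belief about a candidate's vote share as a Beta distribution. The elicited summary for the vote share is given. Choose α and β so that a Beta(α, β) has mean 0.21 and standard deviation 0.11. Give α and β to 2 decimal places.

α = 2.67, β = 10.04

Variance = 0.11² = 0.0121. The moment-matching identity α+β = μ(1−μ)/Var − 1 gives
α+β = 0.1659/0.0121 − 1 = 12.7107, so α = μ·12.7107 = 2.67 and β = (1−μ)·12.7107 = 10.04.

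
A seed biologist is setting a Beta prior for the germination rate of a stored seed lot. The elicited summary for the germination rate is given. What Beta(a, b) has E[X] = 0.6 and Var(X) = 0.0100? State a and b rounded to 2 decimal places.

a = 13.80, b = 9.20

Write ν = a+b; then a = μν and Var = μ(1−μ)/(ν+1).
ν = μ(1−μ)/Var − 1 = 0.24/0.0100 − 1 = 23.0000.
a = 0.6·23.0000 = 13.80, b = 0.4·23.0000 = 9.20.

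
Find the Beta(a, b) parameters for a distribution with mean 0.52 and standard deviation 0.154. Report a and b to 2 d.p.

Variance = 0.154² = 0.023716. The moment-matching identity a+b = μ(1−μ)/Var − 1 gives
a+b = 0.2496/0.023716 − 1 = 9.5245, so a = μ·9.5245 = 4.95 and b = (1−μ)·9.5245 = 4.57.

a = 4.95, b = 4.57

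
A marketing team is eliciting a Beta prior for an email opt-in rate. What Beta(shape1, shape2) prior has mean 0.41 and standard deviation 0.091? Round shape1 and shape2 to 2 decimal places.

First σ² = 0.008281. Setting shape1 = μn, shape2 = (1−μ)n with n = shape1+shape2,
μ(1−μ)/(n+1) = 0.008281 ⇒ n+1 = 0.2419/0.008281 = 29.2114 ⇒ n = 28.2114.
Hence shape1 = 0.41×28.2114 = 11.57, shape2 = 0.59×28.2114 = 16.64.

shape1 = 11.57, shape2 = 16.64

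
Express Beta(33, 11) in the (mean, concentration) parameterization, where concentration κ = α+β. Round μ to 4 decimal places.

μ = 0.7500, κ = 44

κ = α+β = 33+11 = 44; μ = α/κ = 33/44 = 0.7500.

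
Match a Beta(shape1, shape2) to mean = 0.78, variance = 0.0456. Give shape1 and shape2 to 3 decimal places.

By moment matching, shape1+shape2 = μ(1−μ)/σ² − 1 = (0.78·0.22)/0.0456 − 1 = 3.7632 − 1 = 2.7632.
Since shape1/(shape1+shape2) = μ, shape1 = 0.78·2.7632 = 2.155 and shape2 = 0.22·2.7632 = 0.608.

shape1 = 2.155, shape2 = 0.608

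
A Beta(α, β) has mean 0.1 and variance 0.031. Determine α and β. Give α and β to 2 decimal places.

By moment matching, α+β = μ(1−μ)/σ² − 1 = (0.1·0.9)/0.031 − 1 = 2.9032 − 1 = 1.9032.
Since α/(α+β) = μ, α = 0.1·1.9032 = 0.19 and β = 0.9·1.9032 = 1.71.

α = 0.19, β = 1.71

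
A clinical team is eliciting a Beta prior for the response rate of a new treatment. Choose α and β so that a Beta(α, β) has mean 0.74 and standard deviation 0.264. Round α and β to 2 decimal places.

α = 1.30, β = 0.46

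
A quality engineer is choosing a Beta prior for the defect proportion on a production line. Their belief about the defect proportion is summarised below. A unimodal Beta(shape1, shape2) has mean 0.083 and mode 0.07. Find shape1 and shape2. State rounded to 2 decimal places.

With s = shape1+shape2: μ = shape1/s and mode = (shape1−1)/(s−2). Eliminating shape1 = μs,
μs − 1 = m(s−2) ⇒ s(μ−m) = 1−2m ⇒ s = 0.86/0.013 = 66.1538.
So shape1 = μs = 5.49, shape2 = (1−μ)s = 60.66.

shape1 = 5.49, shape2 = 60.66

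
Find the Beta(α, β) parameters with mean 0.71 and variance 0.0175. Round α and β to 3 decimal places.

Write ν = α+β; then α = μν and Var = μ(1−μ)/(ν+1).
ν = μ(1−μ)/Var − 1 = 0.2059/0.0175 − 1 = 10.7657.
α = 0.71·10.7657 = 7.644, β = 0.29·10.7657 = 3.122.

α = 7.644, β = 3.122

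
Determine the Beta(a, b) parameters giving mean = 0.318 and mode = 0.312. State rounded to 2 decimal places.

a = 19.93, b = 42.74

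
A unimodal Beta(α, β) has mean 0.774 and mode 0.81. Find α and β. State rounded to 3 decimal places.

With s = α+β: μ = α/s and mode = (α−1)/(s−2). Eliminating α = μs,
μs − 1 = m(s−2) ⇒ s(μ−m) = 1−2m ⇒ s = -0.62/-0.036 = 17.2222.
So α = μs = 13.330, β = (1−μ)s = 3.892.

α = 13.330, β = 3.892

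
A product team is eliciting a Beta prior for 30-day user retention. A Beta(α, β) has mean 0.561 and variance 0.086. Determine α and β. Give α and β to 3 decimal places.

Let s = α+β. The Beta variance is μ(1−μ)/(s+1).
So s+1 = μ(1−μ)/σ² = (0.561×0.439)/0.086 = 0.246279/0.086 = 2.8637, giving s = 1.8637.
Then α = μs = 0.561×1.8637 = 1.046 and β = (1−μ)s = 0.439×1.8637 = 0.818.

α = 1.046, β = 0.818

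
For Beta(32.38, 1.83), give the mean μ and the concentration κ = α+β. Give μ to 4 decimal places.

κ = α+β = 32.38+1.83 = 34.21; μ = α/κ = 32.38/34.21 = 0.9465.

μ = 0.9465, κ = 34.21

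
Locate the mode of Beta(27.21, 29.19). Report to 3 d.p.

The density x^(α−1)(1−x)^(β−1) is maximised at (α−1)/(α+β−2) = 26.21/54.40 = 0.482.

0.482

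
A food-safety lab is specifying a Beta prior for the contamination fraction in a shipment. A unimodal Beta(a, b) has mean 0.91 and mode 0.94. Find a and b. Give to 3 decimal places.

a = 26.693, b = 2.640

Let s = a+b. Mean gives a = μs = 0.91s; mode gives (a−1)/(s−2) = 0.94.
Substituting: 0.91s − 1 = 0.94(s−2) = 0.94s − 1.88, so -0.03s = -0.88 and s = 29.3333.
Then a = 0.91×29.3333 = 26.693 and b = s−a = 2.640.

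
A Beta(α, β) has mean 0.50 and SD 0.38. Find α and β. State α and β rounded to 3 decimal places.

σ² = 0.38² = 0.1444.
With s = α+β, Var = μ(1−μ)/(s+1), so s+1 = (0.50×0.50)/0.1444 = 1.7313 and s = 0.7313.
α = μs = 0.366, β = (1−μ)s = 0.366.

α = 0.366, β = 0.366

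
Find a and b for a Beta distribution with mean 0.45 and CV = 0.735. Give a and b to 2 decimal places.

Var = (CV·μ)² = (0.735×0.45)² = 0.109396.
a+b = μ(1−μ)/Var − 1 = 0.2475/0.109396 − 1 = 1.2624.
Thus a = 0.45·1.2624 = 0.57 and b = 0.55·1.2624 = 0.69.

a = 0.57, b = 0.69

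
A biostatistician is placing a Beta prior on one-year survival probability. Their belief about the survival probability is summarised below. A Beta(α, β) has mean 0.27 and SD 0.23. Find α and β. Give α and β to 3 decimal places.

σ² = 0.23² = 0.0529.
With s = α+β, Var = μ(1−μ)/(s+1), so s+1 = (0.27×0.73)/0.0529 = 3.7259 and s = 2.7259.
α = μs = 0.736, β = (1−μ)s = 1.990.

α = 0.736, β = 1.990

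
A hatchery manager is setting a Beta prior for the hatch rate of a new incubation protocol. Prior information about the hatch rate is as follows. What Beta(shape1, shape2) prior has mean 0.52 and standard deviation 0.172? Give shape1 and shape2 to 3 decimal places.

shape1 = 3.867, shape2 = 3.570

First σ² = 0.029584. Setting shape1 = μn, shape2 = (1−μ)n with n = shape1+shape2,
μ(1−μ)/(n+1) = 0.029584 ⇒ n+1 = 0.2496/0.029584 = 8.4370 ⇒ n = 7.4370.
Hence shape1 = 0.52×7.4370 = 3.867, shape2 = 0.48×7.4370 = 3.570.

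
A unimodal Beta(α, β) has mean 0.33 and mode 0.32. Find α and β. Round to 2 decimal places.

α = 11.88, β = 24.12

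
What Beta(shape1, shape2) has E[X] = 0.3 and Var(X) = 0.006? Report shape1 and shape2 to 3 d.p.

Write ν = shape1+shape2; then shape1 = μν and Var = μ(1−μ)/(ν+1).
ν = μ(1−μ)/Var − 1 = 0.21/0.006 − 1 = 34.0000.
shape1 = 0.3·34.0000 = 10.200, shape2 = 0.7·34.0000 = 23.800.

shape1 = 10.200, shape2 = 23.800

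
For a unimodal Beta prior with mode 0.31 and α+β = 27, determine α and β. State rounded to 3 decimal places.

For α,β>1 the mode is (α−1)/(α+β−2), so α = mode·(κ−2)+1 = 0.31×25+1 = 8.750.
And β = (1−mode)·(κ−2)+1 = 0.69×25+1 = 18.250.

α = 8.750, β = 18.250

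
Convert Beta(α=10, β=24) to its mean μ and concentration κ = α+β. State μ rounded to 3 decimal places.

μ = 0.294, κ = 34

κ = α+β = 10+24 = 34; μ = α/κ = 10/34 = 0.294.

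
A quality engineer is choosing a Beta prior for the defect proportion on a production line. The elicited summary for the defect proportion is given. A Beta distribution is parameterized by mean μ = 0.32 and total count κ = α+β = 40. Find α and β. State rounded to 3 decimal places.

α = 12.800, β = 27.200

Split κ in proportion μ : (1−μ): α = 0.32·40 = 12.800, β = 40 − 12.800 = 27.200.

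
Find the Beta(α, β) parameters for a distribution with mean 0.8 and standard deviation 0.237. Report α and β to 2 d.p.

α = 1.48, β = 0.37

First σ² = 0.056169. Setting α = μn, β = (1−μ)n with n = α+β,
μ(1−μ)/(n+1) = 0.056169 ⇒ n+1 = 0.16/0.056169 = 2.8485 ⇒ n = 1.8485.
Hence α = 0.8×1.8485 = 1.48, β = 0.2×1.8485 = 0.37.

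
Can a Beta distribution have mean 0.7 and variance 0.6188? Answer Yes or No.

No

A Beta with mean μ has variance μ(1−μ)/(α+β+1) < μ(1−μ).
Here μ(1−μ) = 0.7×0.3 = 0.21, and 0.6188 ≥ 0.21.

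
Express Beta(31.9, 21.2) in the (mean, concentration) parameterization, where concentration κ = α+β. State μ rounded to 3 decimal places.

μ = 0.601, κ = 53.1

κ = α+β = 31.9+21.2 = 53.1; μ = α/κ = 31.9/53.1 = 0.601.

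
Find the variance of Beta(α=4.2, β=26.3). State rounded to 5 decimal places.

0.00377

α+β = 30.5 and αβ = 110.46, so Var = αβ/[(α+β)²(α+β+1)] = 110.46/29302.875 = 0.00377.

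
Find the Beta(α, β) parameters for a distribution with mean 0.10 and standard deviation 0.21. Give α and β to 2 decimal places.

α = 0.10, β = 0.94

σ² = 0.21² = 0.0441.
With s = α+β, Var = μ(1−μ)/(s+1), so s+1 = (0.10×0.90)/0.0441 = 2.0408 and s = 1.0408.
α = μs = 0.10, β = (1−μ)s = 0.94.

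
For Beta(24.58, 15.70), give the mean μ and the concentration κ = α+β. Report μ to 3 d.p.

κ = α+β = 24.58+15.70 = 40.28; μ = α/κ = 24.58/40.28 = 0.610.

μ = 0.610, κ = 40.28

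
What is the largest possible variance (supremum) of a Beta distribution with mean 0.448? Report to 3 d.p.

0.247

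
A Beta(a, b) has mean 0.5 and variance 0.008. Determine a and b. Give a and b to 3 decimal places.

Write ν = a+b; then a = μν and Var = μ(1−μ)/(ν+1).
ν = μ(1−μ)/Var − 1 = 0.25/0.008 − 1 = 30.2500.
a = 0.5·30.2500 = 15.125, b = 0.5·30.2500 = 15.125.

a = 15.125, b = 15.125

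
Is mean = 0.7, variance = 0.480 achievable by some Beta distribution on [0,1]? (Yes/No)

No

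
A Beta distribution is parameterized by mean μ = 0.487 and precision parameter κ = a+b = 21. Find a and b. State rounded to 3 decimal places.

Split κ in proportion μ : (1−μ): a = 0.487·21 = 10.227, b = 21 − 10.227 = 10.773.

a = 10.227, b = 10.773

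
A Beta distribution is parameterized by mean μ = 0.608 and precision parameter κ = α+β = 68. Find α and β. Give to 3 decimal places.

Split κ in proportion μ : (1−μ): α = 0.608·68 = 41.344, β = 68 − 41.344 = 26.656.

α = 41.344, β = 26.656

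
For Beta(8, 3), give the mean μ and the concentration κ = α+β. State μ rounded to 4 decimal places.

κ = α+β = 8+3 = 11; μ = α/κ = 8/11 = 0.7273.

μ = 0.7273, κ = 11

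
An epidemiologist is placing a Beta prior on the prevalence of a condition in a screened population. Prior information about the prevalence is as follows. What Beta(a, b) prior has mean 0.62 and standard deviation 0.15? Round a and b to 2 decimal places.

σ² = 0.15² = 0.0225.
With s = a+b, Var = μ(1−μ)/(s+1), so s+1 = (0.62×0.38)/0.0225 = 10.4711 and s = 9.4711.
a = μs = 5.87, b = (1−μ)s = 3.60.

a = 5.87, b = 3.60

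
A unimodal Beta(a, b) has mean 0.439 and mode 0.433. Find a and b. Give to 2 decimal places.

Let s = a+b. Mean gives a = μs = 0.439s; mode gives (a−1)/(s−2) = 0.433.
Substituting: 0.439s − 1 = 0.433(s−2) = 0.433s − 0.866, so 0.006s = 0.134 and s = 22.3333.
Then a = 0.439×22.3333 = 9.80 and b = s−a = 12.53.

a = 9.80, b = 12.53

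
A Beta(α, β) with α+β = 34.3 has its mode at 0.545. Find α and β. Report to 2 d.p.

α = 18.60, β = 15.70

For α,β>1 the mode is (α−1)/(α+β−2), so α = mode·(κ−2)+1 = 0.545×32.3+1 = 18.60.
And β = (1−mode)·(κ−2)+1 = 0.455×32.3+1 = 15.70.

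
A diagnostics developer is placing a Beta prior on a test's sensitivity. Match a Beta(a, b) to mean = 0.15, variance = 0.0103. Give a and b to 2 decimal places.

a = 1.71, b = 9.67

Let s = a+b. The Beta variance is μ(1−μ)/(s+1).
So s+1 = μ(1−μ)/σ² = (0.15×0.85)/0.0103 = 0.1275/0.0103 = 12.3786, giving s = 11.3786.
Then a = μs = 0.15×11.3786 = 1.71 and b = (1−μ)s = 0.85×11.3786 = 9.67.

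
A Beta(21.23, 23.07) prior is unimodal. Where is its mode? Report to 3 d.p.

0.478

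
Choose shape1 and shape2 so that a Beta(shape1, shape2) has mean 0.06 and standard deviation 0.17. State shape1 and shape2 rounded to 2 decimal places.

Variance = 0.17² = 0.0289. The moment-matching identity shape1+shape2 = μ(1−μ)/Var − 1 gives
shape1+shape2 = 0.0564/0.0289 − 1 = 0.9516, so shape1 = μ·0.9516 = 0.06 and shape2 = (1−μ)·0.9516 = 0.89.

shape1 = 0.06, shape2 = 0.89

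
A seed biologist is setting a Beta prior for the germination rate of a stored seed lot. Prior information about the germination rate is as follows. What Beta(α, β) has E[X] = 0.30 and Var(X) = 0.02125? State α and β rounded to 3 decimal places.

α = 2.665, β = 6.218

By moment matching, α+β = μ(1−μ)/σ² − 1 = (0.30·0.70)/0.02125 − 1 = 9.8824 − 1 = 8.8824.
Since α/(α+β) = μ, α = 0.30·8.8824 = 2.665 and β = 0.70·8.8824 = 6.218.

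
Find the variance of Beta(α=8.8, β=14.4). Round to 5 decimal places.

μ = 8.8/23.2 = 0.379310; Var = μ(1−μ)/(α+β+1) = 0.2354340/24.2 = 0.00973.

0.00973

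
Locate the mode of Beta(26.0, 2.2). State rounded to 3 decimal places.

0.954

With α,β > 1, mode = (α−1)/(α+β−2) = 25.0/26.2 = 0.954.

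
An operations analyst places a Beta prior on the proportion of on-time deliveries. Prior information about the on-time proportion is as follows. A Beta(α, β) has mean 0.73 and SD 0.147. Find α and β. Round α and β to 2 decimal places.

First σ² = 0.021609. Setting α = μn, β = (1−μ)n with n = α+β,
μ(1−μ)/(n+1) = 0.021609 ⇒ n+1 = 0.1971/0.021609 = 9.1212 ⇒ n = 8.1212.
Hence α = 0.73×8.1212 = 5.93, β = 0.27×8.1212 = 2.19.

α = 5.93, β = 2.19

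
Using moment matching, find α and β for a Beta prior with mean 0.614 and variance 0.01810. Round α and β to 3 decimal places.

α = 7.426, β = 4.668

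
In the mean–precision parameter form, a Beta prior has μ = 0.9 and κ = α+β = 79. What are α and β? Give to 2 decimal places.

α = 71.10, β = 7.90

α = μκ = 0.9×79 = 71.10 and β = (1−μ)κ = 0.1×79 = 7.90.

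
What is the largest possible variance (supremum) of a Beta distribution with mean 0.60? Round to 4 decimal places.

0.2400

Var = μ(1−μ)/(α+β+1), which approaches μ(1−μ) as α+β → 0.
So the supremum is μ(1−μ) = 0.60×0.40 = 0.2400.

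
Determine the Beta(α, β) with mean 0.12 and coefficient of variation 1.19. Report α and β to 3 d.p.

α = 0.501, β = 3.677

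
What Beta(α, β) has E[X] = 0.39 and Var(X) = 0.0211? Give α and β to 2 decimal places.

Let s = α+β. The Beta variance is μ(1−μ)/(s+1).
So s+1 = μ(1−μ)/σ² = (0.39×0.61)/0.0211 = 0.2379/0.0211 = 11.2749, giving s = 10.2749.
Then α = μs = 0.39×10.2749 = 4.01 and β = (1−μ)s = 0.61×10.2749 = 6.27.

α = 4.01, β = 6.27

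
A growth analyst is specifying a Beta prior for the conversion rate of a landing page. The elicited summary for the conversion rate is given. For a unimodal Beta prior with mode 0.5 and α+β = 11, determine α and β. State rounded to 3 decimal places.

α = 5.500, β = 5.500

Mode = (α−1)/(κ−2) with κ = α+β, so α−1 = 0.5·9 = 4.500.
α = 5.500; β = κ − α = 5.500.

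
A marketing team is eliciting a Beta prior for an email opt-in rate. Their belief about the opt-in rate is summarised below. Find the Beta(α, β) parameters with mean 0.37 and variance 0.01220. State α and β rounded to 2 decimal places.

α = 6.70, β = 11.41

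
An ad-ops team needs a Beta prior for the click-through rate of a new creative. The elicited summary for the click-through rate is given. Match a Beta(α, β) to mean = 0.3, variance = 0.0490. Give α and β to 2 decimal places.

α = 0.99, β = 2.30

Let s = α+β. The Beta variance is μ(1−μ)/(s+1).
So s+1 = μ(1−μ)/σ² = (0.3×0.7)/0.0490 = 0.21/0.0490 = 4.2857, giving s = 3.2857.
Then α = μs = 0.3×3.2857 = 0.99 and β = (1−μ)s = 0.7×3.2857 = 2.30.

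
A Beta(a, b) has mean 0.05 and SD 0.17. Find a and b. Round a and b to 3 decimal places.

a = 0.032, b = 0.611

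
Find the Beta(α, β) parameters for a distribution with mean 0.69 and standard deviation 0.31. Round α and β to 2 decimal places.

α = 0.85, β = 0.38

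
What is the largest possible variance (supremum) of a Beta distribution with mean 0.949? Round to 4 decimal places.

0.0484

For fixed mean μ the Beta variance is μ(1−μ)/(α+β+1), increasing as α+β decreases.
Its least upper bound (not attained) is μ(1−μ) = 0.949·0.051 = 0.0484.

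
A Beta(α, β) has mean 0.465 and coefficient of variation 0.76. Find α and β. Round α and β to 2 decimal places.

α = 0.46, β = 0.53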